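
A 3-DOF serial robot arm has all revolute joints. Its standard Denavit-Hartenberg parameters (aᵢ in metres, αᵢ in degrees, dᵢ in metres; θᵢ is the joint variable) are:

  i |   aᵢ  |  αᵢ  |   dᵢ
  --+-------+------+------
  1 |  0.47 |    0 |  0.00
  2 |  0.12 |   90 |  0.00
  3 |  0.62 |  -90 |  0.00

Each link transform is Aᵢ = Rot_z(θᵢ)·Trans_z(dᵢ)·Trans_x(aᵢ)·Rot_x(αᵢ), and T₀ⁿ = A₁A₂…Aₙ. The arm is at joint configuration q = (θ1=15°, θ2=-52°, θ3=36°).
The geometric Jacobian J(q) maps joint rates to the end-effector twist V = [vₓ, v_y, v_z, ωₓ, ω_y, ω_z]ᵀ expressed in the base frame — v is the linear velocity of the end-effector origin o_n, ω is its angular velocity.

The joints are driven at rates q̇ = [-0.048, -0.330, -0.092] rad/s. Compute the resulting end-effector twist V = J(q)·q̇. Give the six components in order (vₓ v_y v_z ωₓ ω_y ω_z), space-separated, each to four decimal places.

o_n = [0.9504, -0.2524, 0.3644]
J₁: ẑ×o_n = [0.2524, 0.9504, -0.0000], ω = ẑ
J2: z=[0.0000, 0.0000, 1.0000] o=[0.4540, 0.1216, 0.0000] → [0.3741, 0.4964, -0.0000, 0.0000, 0.0000, 1.0000]
J3: z=[-0.6018, -0.7986, 0.0000] o=[0.5498, 0.0494, 0.0000] → [-0.2910, 0.2193, 0.5016, -0.6018, -0.7986, 0.0000]
V = J·q̇ = [-0.1088, -0.2296, -0.0461, 0.0554, 0.0735, -0.3780]

-0.1088 -0.2296 -0.0461 0.0554 0.0735 -0.3780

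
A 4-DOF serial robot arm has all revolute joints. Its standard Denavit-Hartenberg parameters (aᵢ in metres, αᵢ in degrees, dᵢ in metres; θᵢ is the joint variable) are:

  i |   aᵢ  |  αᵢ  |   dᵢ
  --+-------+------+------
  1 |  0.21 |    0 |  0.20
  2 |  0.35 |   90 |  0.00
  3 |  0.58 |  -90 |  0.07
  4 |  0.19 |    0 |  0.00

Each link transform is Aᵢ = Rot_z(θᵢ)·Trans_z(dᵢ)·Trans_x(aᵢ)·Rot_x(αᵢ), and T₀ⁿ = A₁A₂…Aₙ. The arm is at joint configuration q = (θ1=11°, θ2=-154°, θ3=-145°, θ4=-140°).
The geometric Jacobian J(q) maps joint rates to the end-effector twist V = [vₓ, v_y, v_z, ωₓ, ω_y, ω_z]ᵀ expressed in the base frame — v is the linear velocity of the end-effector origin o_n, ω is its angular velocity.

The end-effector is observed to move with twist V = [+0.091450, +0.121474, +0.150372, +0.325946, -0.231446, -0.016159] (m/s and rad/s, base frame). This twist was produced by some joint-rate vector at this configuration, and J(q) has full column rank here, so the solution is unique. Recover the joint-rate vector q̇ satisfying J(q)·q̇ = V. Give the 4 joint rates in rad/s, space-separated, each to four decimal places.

0.3910 -0.5800 -0.3810 -0.2110

o_n = [0.0952, 0.1971, -0.0492]
J₁: ẑ×o_n = [-0.1971, 0.0952, 0.0000], ω = ẑ
J2: z=[0.0000, 0.0000, 1.0000] o=[0.2061, 0.0401, 0.2000] → [-0.1570, -0.1109, 0.0000, 0.0000, 0.0000, 1.0000]
J3: z=[-0.6018, 0.7986, 0.0000] o=[-0.0734, -0.1706, 0.2000] → [-0.1990, -0.1500, -0.3559, -0.6018, 0.7986, 0.0000]
J4: z=[-0.4581, -0.3452, -0.8192] o=[0.2639, 0.1713, -0.1327] → [-0.0077, 0.1764, -0.0701, -0.4581, -0.3452, -0.8192]
q̇ = J⁺·V = [0.3910, -0.5800, -0.3810, -0.2110]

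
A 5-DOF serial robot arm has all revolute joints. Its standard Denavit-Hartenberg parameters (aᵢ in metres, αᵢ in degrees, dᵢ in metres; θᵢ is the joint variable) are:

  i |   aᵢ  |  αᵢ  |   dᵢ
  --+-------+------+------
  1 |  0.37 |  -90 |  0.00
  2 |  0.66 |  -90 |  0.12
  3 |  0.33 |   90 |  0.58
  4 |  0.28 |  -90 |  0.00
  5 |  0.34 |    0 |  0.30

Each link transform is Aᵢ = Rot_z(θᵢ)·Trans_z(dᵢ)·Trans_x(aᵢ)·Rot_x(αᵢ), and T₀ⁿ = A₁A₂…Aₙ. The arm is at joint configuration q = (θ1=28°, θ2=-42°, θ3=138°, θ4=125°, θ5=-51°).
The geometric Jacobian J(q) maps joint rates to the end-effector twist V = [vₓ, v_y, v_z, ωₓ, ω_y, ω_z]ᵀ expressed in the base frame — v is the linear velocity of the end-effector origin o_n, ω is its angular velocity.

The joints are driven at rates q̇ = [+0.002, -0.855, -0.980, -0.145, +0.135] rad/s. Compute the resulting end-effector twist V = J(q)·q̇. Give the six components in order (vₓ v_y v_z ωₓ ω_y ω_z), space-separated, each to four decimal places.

o_n = [1.4262, 0.8227, 0.0551]
J₁: ẑ×o_n = [-0.8227, 1.4262, 0.0000], ω = ẑ
J2: z=[-0.4695, 0.8829, 0.0000] o=[0.3267, 0.1737, 0.0000] → [0.0486, 0.0259, -1.2755, -0.4695, 0.8829, 0.0000]
J3: z=[0.5908, 0.3141, -0.7431] o=[0.7034, 0.5099, 0.4416] → [0.1110, -0.3088, -0.0423, 0.5908, 0.3141, -0.7431]
J4: z=[0.7879, -0.4227, 0.4477] o=[0.9888, 0.4116, -0.1535] → [-0.2722, 0.0315, 0.5088, 0.7879, -0.4227, 0.4477]
J5: z=[-0.1968, 0.5162, 0.8336] o=[1.1522, 0.6202, -0.2441] → [-0.0144, 0.2873, -0.1813, -0.1968, 0.5162, 0.8336]
V = J·q̇ = [-0.1145, 0.3176, 1.0337, -0.3184, -0.9318, 0.7779]

-0.1145 0.3176 1.0337 -0.3184 -0.9318 0.7779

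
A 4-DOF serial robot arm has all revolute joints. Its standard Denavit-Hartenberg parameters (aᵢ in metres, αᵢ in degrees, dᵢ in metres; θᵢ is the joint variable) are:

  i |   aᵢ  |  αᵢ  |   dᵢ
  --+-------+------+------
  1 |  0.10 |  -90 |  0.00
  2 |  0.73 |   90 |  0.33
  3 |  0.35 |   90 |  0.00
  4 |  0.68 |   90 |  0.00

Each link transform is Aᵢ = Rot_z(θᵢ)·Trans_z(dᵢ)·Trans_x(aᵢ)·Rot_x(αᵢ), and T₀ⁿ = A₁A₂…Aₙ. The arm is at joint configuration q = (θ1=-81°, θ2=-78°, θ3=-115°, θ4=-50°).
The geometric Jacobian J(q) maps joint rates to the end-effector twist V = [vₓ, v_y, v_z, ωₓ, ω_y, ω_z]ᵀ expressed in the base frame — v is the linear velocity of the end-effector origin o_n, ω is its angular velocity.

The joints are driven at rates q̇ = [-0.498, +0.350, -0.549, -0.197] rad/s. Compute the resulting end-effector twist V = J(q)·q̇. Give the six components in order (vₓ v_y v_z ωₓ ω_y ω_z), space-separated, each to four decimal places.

o_n = [-0.2704, -0.7436, 0.2804]
J₁: ẑ×o_n = [0.7436, -0.2704, 0.0000], ω = ẑ
J2: z=[0.9877, 0.1564, 0.0000] o=[0.0156, -0.0988, 0.0000] → [0.0439, -0.2769, -0.5921, 0.9877, 0.1564, 0.0000]
J3: z=[-0.1530, 0.9661, 0.2079] o=[0.3653, -0.1971, 0.7140] → [-0.3053, -0.1985, 0.6978, -0.1530, 0.9661, 0.2079]
J4: z=[0.3879, 0.2522, -0.8865] o=[0.0472, -0.2163, 0.5694] → [-0.5403, 0.3936, -0.1245, 0.3879, 0.2522, -0.8865]
V = J·q̇ = [-0.0809, 0.0692, -0.5658, 0.3533, -0.5253, -0.4375]

-0.0809 0.0692 -0.5658 0.3533 -0.5253 -0.4375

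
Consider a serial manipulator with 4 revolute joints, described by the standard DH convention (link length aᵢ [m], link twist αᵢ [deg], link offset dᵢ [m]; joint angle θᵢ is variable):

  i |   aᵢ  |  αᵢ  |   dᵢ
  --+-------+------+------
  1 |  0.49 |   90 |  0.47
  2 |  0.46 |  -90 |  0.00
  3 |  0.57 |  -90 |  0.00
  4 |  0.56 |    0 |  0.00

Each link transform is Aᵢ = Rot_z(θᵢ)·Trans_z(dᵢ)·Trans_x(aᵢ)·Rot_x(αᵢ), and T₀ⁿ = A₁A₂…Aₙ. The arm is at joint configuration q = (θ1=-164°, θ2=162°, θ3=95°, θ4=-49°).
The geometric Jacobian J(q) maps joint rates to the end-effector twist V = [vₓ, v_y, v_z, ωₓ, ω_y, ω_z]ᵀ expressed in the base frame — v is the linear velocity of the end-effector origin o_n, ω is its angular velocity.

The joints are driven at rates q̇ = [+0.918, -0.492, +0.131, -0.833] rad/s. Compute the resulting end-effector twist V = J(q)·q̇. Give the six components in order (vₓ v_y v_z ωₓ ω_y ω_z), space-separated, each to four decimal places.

0.8663 0.6248 -0.0781 0.9532 -0.3140 1.0498

o_n = [0.2578, -0.8975, 0.1849]
J₁: ẑ×o_n = [0.8975, 0.2578, -0.0000], ω = ẑ
J2: z=[-0.2756, 0.9613, 0.0000] o=[-0.4710, -0.1351, 0.4700] → [-0.2740, -0.0786, -0.4904, -0.2756, 0.9613, 0.0000]
J3: z=[0.2970, 0.0852, -0.9511] o=[-0.0505, -0.0145, 0.6121] → [-0.8762, -0.1663, -0.2886, 0.2970, 0.0852, -0.9511]
J4: z=[-0.9348, -0.1774, -0.3078] o=[0.0606, -0.5733, 0.5968] → [-0.0268, -0.4457, 0.3380, -0.9348, -0.1774, -0.3078]
V = J·q̇ = [0.8663, 0.6248, -0.0781, 0.9532, -0.3140, 1.0498]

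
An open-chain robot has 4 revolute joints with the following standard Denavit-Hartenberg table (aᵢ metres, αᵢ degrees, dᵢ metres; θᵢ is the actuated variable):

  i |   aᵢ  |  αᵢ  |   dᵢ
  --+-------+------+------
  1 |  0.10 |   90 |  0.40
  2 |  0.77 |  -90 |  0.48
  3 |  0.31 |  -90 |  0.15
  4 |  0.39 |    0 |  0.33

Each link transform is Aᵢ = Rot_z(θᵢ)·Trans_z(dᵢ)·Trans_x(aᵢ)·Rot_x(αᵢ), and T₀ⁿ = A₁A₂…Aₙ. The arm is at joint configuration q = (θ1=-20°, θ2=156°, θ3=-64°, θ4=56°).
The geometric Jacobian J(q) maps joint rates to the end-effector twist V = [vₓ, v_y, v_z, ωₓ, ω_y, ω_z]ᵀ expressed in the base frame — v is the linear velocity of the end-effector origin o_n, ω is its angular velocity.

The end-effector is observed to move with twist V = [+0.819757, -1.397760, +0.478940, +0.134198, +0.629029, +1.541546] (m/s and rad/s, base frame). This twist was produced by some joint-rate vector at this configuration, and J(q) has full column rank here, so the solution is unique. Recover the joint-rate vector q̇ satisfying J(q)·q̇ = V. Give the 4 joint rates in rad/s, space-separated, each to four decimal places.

o_n = [-1.2312, -0.4139, 1.0863]
J₁: ẑ×o_n = [0.4139, -1.2312, 0.0000], ω = ẑ
J2: z=[-0.3420, -0.9397, 0.0000] o=[0.0940, -0.0342, 0.4000] → [-0.6449, 0.2347, -1.1154, -0.3420, -0.9397, 0.0000]
J3: z=[-0.3822, 0.1391, -0.9135] o=[-0.7312, -0.2447, 0.7132] → [-0.1026, 0.5994, 0.1342, -0.3822, 0.1391, -0.9135]
J4: z=[-0.6216, 0.6928, 0.3656] o=[-1.0005, -0.4432, 0.6314] → [0.3044, 0.1985, 0.1416, -0.6216, 0.6928, 0.3656]
q̇ = J⁺·V = [0.8090, -0.4520, -0.6330, 0.4220]

0.8090 -0.4520 -0.6330 0.4220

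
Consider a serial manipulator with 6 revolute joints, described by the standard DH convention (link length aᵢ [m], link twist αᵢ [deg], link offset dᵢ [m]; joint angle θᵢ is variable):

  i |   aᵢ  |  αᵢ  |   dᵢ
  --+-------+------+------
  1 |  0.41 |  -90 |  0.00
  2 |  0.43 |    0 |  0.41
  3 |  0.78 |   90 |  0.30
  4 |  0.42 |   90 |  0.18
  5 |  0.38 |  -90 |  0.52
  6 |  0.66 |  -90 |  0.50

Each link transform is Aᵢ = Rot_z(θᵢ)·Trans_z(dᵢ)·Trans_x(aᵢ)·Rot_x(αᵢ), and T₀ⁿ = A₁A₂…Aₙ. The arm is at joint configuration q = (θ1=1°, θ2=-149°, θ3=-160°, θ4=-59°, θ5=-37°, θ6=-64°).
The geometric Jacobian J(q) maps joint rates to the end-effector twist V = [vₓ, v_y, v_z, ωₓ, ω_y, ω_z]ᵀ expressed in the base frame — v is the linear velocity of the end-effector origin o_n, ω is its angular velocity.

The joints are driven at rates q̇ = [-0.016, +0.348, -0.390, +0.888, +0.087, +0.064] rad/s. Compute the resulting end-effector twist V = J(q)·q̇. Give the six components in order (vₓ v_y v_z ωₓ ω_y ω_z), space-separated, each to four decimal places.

o_n = [0.4922, -0.9310, -0.0346]
J₁: ẑ×o_n = [0.9310, 0.4922, -0.0000], ω = ẑ
J2: z=[-0.0175, 0.9998, 0.0000] o=[0.4099, 0.0072, 0.0000] → [-0.0346, -0.0006, -0.0659, -0.0175, 0.9998, 0.0000]
J3: z=[-0.0175, 0.9998, 0.0000] o=[0.0343, 0.4107, 0.2215] → [-0.2560, -0.0045, -0.4345, -0.0175, 0.9998, 0.0000]
J4: z=[0.7770, 0.0136, 0.6293] o=[0.5198, 0.7192, -0.3847] → [1.0433, -0.2894, -1.2819, 0.7770, 0.0136, 0.6293]
J5: z=[-0.5304, -0.5244, 0.6661] o=[0.8021, 0.3640, -0.4395] → [0.6504, 0.0084, 0.5244, -0.5304, -0.5244, 0.6661]
J6: z=[0.8246, -0.5015, 0.2617] o=[0.4515, -0.1701, -0.3585] → [0.0367, -0.2565, -0.6070, 0.8246, -0.5015, 0.2617]
V = J·q̇ = [1.0583, -0.2790, -0.9850, 0.6974, -0.1077, 0.6175]

1.0583 -0.2790 -0.9850 0.6974 -0.1077 0.6175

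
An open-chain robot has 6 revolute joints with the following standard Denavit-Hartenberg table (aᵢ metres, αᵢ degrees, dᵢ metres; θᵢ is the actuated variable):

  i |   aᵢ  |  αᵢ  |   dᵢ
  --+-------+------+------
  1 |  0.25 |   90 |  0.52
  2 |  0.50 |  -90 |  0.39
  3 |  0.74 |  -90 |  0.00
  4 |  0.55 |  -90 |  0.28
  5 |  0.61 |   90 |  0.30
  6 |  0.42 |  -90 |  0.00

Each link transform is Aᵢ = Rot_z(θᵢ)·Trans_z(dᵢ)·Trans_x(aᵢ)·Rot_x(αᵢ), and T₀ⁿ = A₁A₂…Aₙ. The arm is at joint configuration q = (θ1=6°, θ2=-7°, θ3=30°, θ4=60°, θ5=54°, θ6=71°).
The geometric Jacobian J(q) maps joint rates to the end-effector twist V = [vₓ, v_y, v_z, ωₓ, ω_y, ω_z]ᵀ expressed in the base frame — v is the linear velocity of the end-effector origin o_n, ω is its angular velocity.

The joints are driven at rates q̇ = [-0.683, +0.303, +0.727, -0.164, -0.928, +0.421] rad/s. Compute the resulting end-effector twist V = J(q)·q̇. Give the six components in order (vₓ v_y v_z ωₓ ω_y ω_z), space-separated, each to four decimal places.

0.1107 0.2979 -0.1288 0.8732 0.3495 0.1086

o_n = [1.3324, -0.2172, -0.8233]
J₁: ẑ×o_n = [0.2172, 1.3324, -0.0000], ω = ẑ
J2: z=[0.1045, -0.9945, 0.0000] o=[0.2486, 0.0261, 0.5200] → [1.3359, 0.1404, 1.0524, 0.1045, -0.9945, 0.0000]
J3: z=[0.1212, 0.0127, 0.9925] o=[0.7830, -0.3099, 0.4591] → [-0.1083, 0.7008, 0.0042, 0.1212, 0.0127, 0.9925]
J4: z=[-0.5841, 0.8094, 0.0609] o=[1.3769, 0.1246, 0.3810] → [-0.9539, -0.7061, 0.2356, -0.5841, 0.8094, 0.0609]
J5: z=[-0.7557, -0.5148, -0.4049] o=[1.3763, 0.5066, -0.1038] → [0.0773, -0.5259, 0.5244, -0.7557, -0.5148, -0.4049]
J6: z=[-0.1036, 0.7043, -0.7023] o=[1.5441, 0.0540, -0.5824] → [-0.3601, 0.1237, 0.1772, -0.1036, 0.7043, -0.7023]
V = J·q̇ = [0.1107, 0.2979, -0.1288, 0.8732, 0.3495, 0.1086]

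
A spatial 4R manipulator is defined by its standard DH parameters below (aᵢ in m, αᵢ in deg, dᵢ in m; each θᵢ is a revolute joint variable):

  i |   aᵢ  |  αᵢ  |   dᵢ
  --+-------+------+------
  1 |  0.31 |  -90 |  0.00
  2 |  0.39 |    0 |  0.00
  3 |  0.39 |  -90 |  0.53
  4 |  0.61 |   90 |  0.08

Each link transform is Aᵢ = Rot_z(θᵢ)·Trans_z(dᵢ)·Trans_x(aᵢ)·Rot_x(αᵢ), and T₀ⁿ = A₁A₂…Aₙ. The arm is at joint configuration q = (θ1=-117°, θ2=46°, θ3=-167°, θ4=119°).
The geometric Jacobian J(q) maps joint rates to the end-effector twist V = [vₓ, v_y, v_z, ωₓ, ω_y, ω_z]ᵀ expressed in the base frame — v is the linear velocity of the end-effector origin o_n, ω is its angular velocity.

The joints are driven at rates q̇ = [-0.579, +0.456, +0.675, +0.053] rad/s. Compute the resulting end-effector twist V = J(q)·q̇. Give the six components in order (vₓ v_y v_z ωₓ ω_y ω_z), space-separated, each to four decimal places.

o_n = [-0.2760, -0.5338, -0.1585]
J₁: ẑ×o_n = [0.5338, -0.2760, 0.0000], ω = ẑ
J2: z=[0.8910, -0.4540, 0.0000] o=[-0.1407, -0.2762, 0.0000] → [0.0720, 0.1413, -0.2909, 0.8910, -0.4540, 0.0000]
J3: z=[0.8910, -0.4540, 0.0000] o=[-0.2637, -0.5176, -0.2805] → [-0.0554, -0.1087, -0.0200, 0.8910, -0.4540, 0.0000]
J4: z=[-0.3891, -0.7637, 0.5150] o=[0.2997, -0.5792, 0.0538] → [0.1388, -0.3791, -0.4573, -0.3891, -0.7637, 0.5150]
V = J·q̇ = [-0.3063, 0.1307, -0.1704, 0.9871, -0.5539, -0.5517]

-0.3063 0.1307 -0.1704 0.9871 -0.5539 -0.5517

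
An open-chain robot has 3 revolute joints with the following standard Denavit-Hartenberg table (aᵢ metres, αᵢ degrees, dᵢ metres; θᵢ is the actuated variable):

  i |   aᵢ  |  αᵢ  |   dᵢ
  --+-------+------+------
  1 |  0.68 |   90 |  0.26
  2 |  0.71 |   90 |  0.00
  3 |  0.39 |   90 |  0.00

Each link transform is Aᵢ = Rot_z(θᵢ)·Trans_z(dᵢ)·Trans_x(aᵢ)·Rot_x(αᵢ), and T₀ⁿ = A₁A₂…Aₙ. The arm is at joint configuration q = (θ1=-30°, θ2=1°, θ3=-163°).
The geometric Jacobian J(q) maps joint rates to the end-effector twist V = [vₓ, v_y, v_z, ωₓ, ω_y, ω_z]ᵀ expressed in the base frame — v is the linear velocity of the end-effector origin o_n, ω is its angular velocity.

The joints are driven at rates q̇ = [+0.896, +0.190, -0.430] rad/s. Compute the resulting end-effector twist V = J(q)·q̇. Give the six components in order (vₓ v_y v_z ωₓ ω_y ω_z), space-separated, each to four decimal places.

0.2435 0.7264 0.0632 -0.1015 -0.1608 1.3259

o_n = [0.9378, -0.4097, 0.2659]
J₁: ẑ×o_n = [0.4097, 0.9378, -0.0000], ω = ẑ
J2: z=[-0.5000, -0.8660, 0.0000] o=[0.5889, -0.3400, 0.2600] → [-0.0051, 0.0029, 0.3370, -0.5000, -0.8660, 0.0000]
J3: z=[0.0151, -0.0087, -0.9998] o=[1.2037, -0.6949, 0.2724] → [0.2852, 0.2660, 0.0020, 0.0151, -0.0087, -0.9998]
V = J·q̇ = [0.2435, 0.7264, 0.0632, -0.1015, -0.1608, 1.3259]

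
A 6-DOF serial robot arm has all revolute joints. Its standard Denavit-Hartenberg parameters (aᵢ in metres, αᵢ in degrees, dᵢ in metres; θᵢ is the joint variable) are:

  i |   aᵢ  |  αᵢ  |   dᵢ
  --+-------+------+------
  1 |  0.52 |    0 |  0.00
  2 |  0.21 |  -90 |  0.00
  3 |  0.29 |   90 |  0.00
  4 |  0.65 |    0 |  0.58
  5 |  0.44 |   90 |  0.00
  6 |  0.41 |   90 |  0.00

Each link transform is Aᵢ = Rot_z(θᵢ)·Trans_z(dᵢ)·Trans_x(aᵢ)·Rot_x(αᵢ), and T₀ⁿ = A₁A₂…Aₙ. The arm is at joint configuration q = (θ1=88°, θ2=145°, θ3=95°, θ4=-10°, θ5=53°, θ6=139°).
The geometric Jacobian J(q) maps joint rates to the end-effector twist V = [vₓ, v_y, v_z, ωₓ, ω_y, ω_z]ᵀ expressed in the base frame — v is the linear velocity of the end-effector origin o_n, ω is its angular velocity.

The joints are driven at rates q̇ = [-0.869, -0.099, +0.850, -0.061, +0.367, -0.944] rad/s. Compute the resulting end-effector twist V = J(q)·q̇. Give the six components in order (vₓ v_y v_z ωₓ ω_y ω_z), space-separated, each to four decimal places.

0.2422 0.9893 -0.8194 1.0130 -1.2153 -0.3533

o_n = [-0.5825, -0.2378, -1.0957]
J₁: ẑ×o_n = [0.2378, -0.5825, 0.0000], ω = ẑ
J2: z=[0.0000, 0.0000, 1.0000] o=[0.0181, 0.5197, 0.0000] → [0.7574, -0.6006, 0.0000, 0.0000, 0.0000, 1.0000]
J3: z=[0.7986, -0.6018, 0.0000] o=[-0.1082, 0.3520, 0.0000] → [0.6594, 0.8751, -0.7564, 0.7986, -0.6018, 0.0000]
J4: z=[-0.5995, -0.7956, -0.0872] o=[-0.0930, 0.3722, -0.2889] → [0.5887, -0.4410, -0.0237, -0.5995, -0.7956, -0.0872]
J5: z=[-0.5995, -0.7956, -0.0872] o=[-0.4973, 0.0232, -0.9771] → [0.0716, -0.0637, 0.0887, -0.5995, -0.7956, -0.0872]
J6: z=[-0.5483, 0.4876, -0.6794] o=[-0.2408, -0.1350, -1.2977] → [0.0287, 0.3429, 0.2229, -0.5483, 0.4876, -0.6794]
V = J·q̇ = [0.2422, 0.9893, -0.8194, 1.0130, -1.2153, -0.3533]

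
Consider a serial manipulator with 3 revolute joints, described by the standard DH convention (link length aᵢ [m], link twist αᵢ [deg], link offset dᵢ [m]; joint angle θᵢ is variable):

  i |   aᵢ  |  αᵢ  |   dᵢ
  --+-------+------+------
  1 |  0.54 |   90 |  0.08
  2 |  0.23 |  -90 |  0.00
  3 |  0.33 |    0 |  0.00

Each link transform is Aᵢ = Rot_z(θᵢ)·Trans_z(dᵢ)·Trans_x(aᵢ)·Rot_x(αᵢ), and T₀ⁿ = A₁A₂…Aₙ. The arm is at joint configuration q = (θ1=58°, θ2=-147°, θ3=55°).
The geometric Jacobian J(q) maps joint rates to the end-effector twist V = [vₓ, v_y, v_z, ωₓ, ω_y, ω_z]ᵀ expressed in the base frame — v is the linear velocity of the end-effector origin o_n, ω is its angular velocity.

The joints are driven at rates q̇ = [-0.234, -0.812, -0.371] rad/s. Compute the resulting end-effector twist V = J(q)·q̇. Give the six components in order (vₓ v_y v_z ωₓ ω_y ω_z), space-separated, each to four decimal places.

-0.0124 -0.2355 0.2309 -0.7957 0.2589 0.0771

o_n = [-0.1294, 0.3030, -0.1484]
J₁: ẑ×o_n = [-0.3030, -0.1294, 0.0000], ω = ẑ
J2: z=[0.8480, -0.5299, 0.0000] o=[0.2862, 0.4579, 0.0800] → [0.1210, 0.1937, -0.3516, 0.8480, -0.5299, 0.0000]
J3: z=[0.2886, 0.4619, -0.8387] o=[0.1839, 0.2944, -0.0453] → [-0.0404, 0.2926, 0.1472, 0.2886, 0.4619, -0.8387]
V = J·q̇ = [-0.0124, -0.2355, 0.2309, -0.7957, 0.2589, 0.0771]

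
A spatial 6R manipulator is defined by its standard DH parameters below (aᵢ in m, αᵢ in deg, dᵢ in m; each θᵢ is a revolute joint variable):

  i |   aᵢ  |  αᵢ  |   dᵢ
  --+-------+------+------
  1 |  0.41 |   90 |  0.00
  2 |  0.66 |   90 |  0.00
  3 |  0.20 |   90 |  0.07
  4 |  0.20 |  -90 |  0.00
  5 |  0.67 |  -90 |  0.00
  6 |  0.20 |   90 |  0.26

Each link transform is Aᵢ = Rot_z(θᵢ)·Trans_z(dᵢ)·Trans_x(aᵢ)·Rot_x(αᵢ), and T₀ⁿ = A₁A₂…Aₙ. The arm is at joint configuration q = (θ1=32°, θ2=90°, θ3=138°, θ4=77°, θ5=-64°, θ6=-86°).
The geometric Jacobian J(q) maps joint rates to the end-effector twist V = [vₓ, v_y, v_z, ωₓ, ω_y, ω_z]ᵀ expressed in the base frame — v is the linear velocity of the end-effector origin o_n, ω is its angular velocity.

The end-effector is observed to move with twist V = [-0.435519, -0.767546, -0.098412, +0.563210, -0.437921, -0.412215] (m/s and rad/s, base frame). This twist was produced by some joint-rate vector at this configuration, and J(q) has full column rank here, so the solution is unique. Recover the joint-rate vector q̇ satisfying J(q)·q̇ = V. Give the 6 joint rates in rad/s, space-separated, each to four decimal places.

o_n = [1.3089, 0.2445, 0.8683]
J₁: ẑ×o_n = [-0.2445, 1.3089, 0.0000], ω = ẑ
J2: z=[0.5299, -0.8480, 0.0000] o=[0.3477, 0.2173, 0.0000] → [-0.7363, -0.4601, 0.8296, 0.5299, -0.8480, 0.0000]
J3: z=[0.8480, 0.5299, -0.0000] o=[0.3477, 0.2173, 0.6600] → [0.1104, -0.1766, -0.4863, 0.8480, 0.5299, -0.0000]
J4: z=[0.3938, -0.6302, 0.6691] o=[0.4780, 0.1409, 0.5114] → [-0.2943, 0.4155, 0.5645, 0.3938, -0.6302, 0.6691]
J5: z=[-0.1547, 0.6721, 0.7241] o=[0.6592, 0.2186, 0.4779] → [0.2436, 0.5309, -0.4407, -0.1547, 0.6721, 0.7241]
J6: z=[0.6417, 0.6256, -0.4436] o=[1.1625, -0.0467, 0.8318] → [0.1520, -0.0884, 0.0953, 0.6417, 0.6256, -0.4436]
q̇ = J⁺·V = [0.1400, 0.5880, 0.9470, -0.5910, -0.6110, -0.6440]

0.1400 0.5880 0.9470 -0.5910 -0.6110 -0.6440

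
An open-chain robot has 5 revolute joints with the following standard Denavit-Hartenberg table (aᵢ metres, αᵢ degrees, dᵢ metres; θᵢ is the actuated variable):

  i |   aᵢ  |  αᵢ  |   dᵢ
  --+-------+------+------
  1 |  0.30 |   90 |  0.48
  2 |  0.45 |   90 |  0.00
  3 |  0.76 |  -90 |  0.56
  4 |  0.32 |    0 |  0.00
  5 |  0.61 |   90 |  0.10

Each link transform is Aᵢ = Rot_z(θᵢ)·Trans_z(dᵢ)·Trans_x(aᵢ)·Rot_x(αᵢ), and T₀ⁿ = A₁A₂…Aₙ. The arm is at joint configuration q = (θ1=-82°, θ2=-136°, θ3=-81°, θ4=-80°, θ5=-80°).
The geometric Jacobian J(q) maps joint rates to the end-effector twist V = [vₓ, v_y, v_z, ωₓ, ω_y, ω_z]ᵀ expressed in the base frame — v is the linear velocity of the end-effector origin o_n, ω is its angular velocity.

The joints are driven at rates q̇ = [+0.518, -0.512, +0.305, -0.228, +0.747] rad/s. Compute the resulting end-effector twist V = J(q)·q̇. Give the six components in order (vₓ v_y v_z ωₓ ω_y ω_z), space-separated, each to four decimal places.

-0.4814 0.1283 0.7733 0.3458 0.6349 0.3813

o_n = [0.0998, 0.8975, 0.8521]
J₁: ẑ×o_n = [-0.8975, 0.0998, 0.0000], ω = ẑ
J2: z=[-0.9903, -0.1392, 0.0000] o=[0.0418, -0.2971, 0.4800] → [-0.0518, 0.3684, -1.1749, -0.9903, -0.1392, 0.0000]
J3: z=[-0.0967, 0.6879, 0.7193] o=[-0.0033, 0.0235, 0.1674] → [-0.1577, 0.1403, -0.1554, -0.0967, 0.6879, 0.7193]
J4: z=[-0.2538, 0.6818, -0.6861] o=[0.6740, 0.5979, 0.4876] → [0.4540, 0.4865, 0.3154, -0.2538, 0.6818, -0.6861]
J5: z=[-0.2538, 0.6818, -0.6861] o=[0.6970, 0.8285, 0.7083] → [0.1454, 0.4462, 0.3897, -0.2538, 0.6818, -0.6861]
V = J·q̇ = [-0.4814, 0.1283, 0.7733, 0.3458, 0.6349, 0.3813]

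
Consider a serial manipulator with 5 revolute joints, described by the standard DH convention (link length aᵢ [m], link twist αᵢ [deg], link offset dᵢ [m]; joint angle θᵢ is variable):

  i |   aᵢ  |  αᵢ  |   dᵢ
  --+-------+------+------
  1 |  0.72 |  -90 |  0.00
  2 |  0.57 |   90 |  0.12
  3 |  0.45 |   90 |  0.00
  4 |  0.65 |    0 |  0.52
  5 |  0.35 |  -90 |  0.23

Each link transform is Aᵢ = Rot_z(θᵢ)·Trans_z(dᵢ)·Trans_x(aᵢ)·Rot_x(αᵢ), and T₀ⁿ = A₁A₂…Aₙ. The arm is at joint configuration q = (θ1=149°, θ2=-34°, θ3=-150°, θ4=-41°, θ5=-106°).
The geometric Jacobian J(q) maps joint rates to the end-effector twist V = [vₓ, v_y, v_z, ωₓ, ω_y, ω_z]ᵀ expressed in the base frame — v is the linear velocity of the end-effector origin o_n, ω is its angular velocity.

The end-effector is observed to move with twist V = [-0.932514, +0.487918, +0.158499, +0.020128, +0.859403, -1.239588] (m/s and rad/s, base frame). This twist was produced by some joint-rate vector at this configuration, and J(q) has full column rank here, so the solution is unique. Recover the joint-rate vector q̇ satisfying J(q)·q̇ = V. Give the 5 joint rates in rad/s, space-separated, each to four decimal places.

-0.7690 -0.5920 -0.6280 -0.2050 0.0260

o_n = [-0.8830, 0.0102, -0.7159]
J₁: ẑ×o_n = [-0.0102, -0.8830, 0.0000], ω = ẑ
J2: z=[-0.5150, -0.8572, 0.0000] o=[-0.6172, 0.3708, 0.0000] → [0.6136, -0.3687, -0.0422, -0.5150, -0.8572, 0.0000]
J3: z=[0.4793, -0.2880, 0.8290] o=[-1.0840, 0.5113, 0.3187] → [0.7134, 0.6625, -0.1823, 0.4793, -0.2880, 0.8290]
J4: z=[-0.0907, -0.9558, -0.2796] o=[-0.6912, 0.5378, 0.1008] → [0.6331, -0.0205, -0.1355, -0.0907, -0.9558, -0.2796]
J5: z=[-0.0907, -0.9558, -0.2796] o=[-0.5145, 0.1924, -0.6357] → [0.0257, 0.0957, -0.3357, -0.0907, -0.9558, -0.2796]
q̇ = J⁺·V = [-0.7690, -0.5920, -0.6280, -0.2050, 0.0260]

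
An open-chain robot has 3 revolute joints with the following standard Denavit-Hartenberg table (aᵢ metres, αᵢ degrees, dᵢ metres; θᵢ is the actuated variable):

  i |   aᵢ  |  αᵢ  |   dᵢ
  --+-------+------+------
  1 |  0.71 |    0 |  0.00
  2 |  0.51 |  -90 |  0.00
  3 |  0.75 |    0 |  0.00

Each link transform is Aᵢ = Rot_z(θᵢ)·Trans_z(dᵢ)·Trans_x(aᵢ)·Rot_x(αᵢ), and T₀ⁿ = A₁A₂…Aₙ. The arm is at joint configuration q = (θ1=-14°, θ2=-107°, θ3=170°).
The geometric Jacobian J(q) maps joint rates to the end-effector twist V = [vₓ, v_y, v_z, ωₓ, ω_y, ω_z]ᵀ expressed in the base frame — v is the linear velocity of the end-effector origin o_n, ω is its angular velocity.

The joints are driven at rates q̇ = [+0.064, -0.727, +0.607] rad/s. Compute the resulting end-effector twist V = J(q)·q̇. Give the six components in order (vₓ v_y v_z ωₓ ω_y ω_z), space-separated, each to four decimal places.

0.1816 0.0338 0.4483 0.5203 -0.3126 -0.6630

o_n = [0.8067, 0.0242, -0.1302]
J₁: ẑ×o_n = [-0.0242, 0.8067, 0.0000], ω = ẑ
J2: z=[0.0000, 0.0000, 1.0000] o=[0.6889, -0.1718, 0.0000] → [-0.1960, 0.1177, 0.0000, 0.0000, 0.0000, 1.0000]
J3: z=[0.8572, -0.5150, 0.0000] o=[0.4262, -0.6089, 0.0000] → [0.0671, 0.1116, 0.7386, 0.8572, -0.5150, 0.0000]
V = J·q̇ = [0.1816, 0.0338, 0.4483, 0.5203, -0.3126, -0.6630]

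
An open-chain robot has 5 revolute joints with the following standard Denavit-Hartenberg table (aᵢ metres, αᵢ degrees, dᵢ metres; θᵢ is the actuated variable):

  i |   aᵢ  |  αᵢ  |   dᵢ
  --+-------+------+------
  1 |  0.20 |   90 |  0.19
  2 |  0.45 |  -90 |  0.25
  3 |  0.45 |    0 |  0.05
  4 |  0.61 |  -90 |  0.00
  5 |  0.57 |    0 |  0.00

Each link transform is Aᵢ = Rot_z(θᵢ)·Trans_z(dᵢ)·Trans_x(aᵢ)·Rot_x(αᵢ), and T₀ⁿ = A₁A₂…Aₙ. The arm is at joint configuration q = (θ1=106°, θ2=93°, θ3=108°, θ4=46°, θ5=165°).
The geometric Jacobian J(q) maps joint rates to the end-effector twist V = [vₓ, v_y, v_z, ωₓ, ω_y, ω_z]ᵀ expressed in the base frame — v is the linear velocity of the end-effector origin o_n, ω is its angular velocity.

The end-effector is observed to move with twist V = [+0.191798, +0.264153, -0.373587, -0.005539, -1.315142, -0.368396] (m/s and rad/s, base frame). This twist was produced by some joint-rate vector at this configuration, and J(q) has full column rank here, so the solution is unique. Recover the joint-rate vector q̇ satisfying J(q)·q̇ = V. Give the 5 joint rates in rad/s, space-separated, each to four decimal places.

-0.3290 -0.3130 0.7210 0.5420 -0.0610

o_n = [-0.2744, 0.2167, 0.4523]
J₁: ẑ×o_n = [-0.2167, -0.2744, 0.0000], ω = ẑ
J2: z=[0.9613, 0.2756, 0.0000] o=[-0.0551, 0.1923, 0.1900] → [0.0723, -0.2521, 0.0839, 0.9613, 0.2756, 0.0000]
J3: z=[0.2753, -0.9599, -0.0523] o=[0.1917, 0.2385, 0.6394] → [0.1785, 0.0759, -0.4534, 0.2753, -0.9599, -0.0523]
J4: z=[0.2753, -0.9599, -0.0523] o=[-0.2080, 0.0796, 0.4979] → [0.0510, 0.0160, -0.0260, 0.2753, -0.9599, -0.0523]
J5: z=[0.8577, 0.2698, -0.4378] o=[-0.4729, 0.0334, -0.0496] → [0.2156, -0.5174, 0.1036, 0.8577, 0.2698, -0.4378]
q̇ = J⁺·V = [-0.3290, -0.3130, 0.7210, 0.5420, -0.0610]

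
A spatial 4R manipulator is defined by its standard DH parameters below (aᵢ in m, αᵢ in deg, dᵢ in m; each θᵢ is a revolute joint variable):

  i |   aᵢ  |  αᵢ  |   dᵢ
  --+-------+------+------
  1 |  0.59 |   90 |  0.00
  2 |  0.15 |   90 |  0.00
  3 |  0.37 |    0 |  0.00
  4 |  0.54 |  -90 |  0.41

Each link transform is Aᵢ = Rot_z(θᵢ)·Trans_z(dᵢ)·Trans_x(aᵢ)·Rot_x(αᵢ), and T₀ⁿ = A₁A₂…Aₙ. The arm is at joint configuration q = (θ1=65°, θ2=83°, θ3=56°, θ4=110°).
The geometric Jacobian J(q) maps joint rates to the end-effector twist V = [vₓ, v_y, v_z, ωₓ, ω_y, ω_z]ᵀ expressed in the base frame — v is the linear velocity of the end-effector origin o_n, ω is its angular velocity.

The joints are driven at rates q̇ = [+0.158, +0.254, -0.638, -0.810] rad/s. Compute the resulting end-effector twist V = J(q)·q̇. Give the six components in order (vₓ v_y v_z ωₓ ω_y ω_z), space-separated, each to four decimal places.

o_n = [0.8091, 0.7002, -0.2158]
J₁: ẑ×o_n = [-0.7002, 0.8091, 0.0000], ω = ẑ
J2: z=[0.9063, -0.4226, 0.0000] o=[0.2493, 0.5347, 0.0000] → [0.0912, 0.1956, 0.3866, 0.9063, -0.4226, 0.0000]
J3: z=[0.4195, 0.8996, -0.1219] o=[0.2571, 0.5513, 0.1489] → [-0.3099, 0.0857, -0.4341, 0.4195, 0.8996, -0.1219]
J4: z=[0.4195, 0.8996, -0.1219] o=[0.5457, 0.4445, 0.3542] → [-0.4816, 0.2070, -0.1297, 0.4195, 0.8996, -0.1219]
V = J·q̇ = [0.5003, -0.0448, 0.4802, -0.3772, -1.4099, 0.3345]

0.5003 -0.0448 0.4802 -0.3772 -1.4099 0.3345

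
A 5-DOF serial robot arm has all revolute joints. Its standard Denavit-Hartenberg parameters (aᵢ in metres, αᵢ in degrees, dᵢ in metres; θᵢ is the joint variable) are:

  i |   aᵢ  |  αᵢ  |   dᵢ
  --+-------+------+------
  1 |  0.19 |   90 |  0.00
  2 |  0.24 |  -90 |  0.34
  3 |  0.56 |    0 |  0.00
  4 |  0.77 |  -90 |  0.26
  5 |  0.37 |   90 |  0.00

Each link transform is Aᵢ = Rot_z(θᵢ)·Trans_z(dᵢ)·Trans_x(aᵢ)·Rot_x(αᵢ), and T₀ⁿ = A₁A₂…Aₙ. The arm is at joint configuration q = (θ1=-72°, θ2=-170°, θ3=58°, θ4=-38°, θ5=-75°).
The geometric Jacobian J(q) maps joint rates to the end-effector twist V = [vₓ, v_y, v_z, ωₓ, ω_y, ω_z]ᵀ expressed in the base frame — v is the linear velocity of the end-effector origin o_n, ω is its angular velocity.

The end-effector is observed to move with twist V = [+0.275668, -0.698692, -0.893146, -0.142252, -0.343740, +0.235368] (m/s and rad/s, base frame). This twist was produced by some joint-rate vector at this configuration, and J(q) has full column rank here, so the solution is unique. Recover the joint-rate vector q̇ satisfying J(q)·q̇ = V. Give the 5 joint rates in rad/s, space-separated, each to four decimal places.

o_n = [0.0908, 1.1152, -0.8425]
J₁: ẑ×o_n = [-1.1152, 0.0908, 0.0000], ω = ẑ
J2: z=[-0.9511, -0.3090, 0.0000] o=[0.0587, -0.1807, 0.0000] → [0.2603, -0.8013, -1.2226, -0.9511, -0.3090, 0.0000]
J3: z=[0.0537, -0.1651, -0.9848] o=[-0.3377, -0.0610, -0.0417] → [1.2906, -0.3790, 0.1339, 0.0537, -0.1651, -0.9848]
J4: z=[0.0537, -0.1651, -0.9848] o=[0.0237, 0.3637, -0.0932] → [0.8638, -0.0259, 0.0514, 0.0537, -0.1651, -0.9848]
J5: z=[0.9978, -0.0300, 0.0594] o=[0.0679, 1.0799, -0.4749] → [0.0089, 0.3681, 0.0360, 0.9978, -0.0300, 0.0594]
q̇ = J⁺·V = [0.6150, 0.8260, 0.8800, -0.4570, 0.6220]

0.6150 0.8260 0.8800 -0.4570 0.6220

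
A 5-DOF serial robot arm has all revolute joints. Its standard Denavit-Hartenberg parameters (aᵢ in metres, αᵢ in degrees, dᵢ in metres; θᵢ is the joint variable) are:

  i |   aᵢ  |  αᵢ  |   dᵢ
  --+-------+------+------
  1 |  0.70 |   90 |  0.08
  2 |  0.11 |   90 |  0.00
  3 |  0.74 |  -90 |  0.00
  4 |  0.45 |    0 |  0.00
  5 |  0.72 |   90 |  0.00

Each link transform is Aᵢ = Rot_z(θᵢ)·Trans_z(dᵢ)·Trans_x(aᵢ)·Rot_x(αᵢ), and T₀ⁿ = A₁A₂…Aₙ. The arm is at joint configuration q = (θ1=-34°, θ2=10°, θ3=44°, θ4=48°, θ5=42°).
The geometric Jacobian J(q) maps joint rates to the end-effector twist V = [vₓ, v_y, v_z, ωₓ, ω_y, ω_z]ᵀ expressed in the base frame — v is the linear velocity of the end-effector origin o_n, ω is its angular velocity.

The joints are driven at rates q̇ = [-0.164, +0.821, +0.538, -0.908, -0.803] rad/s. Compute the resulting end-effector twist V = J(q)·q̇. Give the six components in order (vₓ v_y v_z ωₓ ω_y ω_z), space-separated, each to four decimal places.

-1.2299 -1.2127 0.3991 1.2770 -0.3670 -0.4874

o_n = [0.7254, -1.3616, 1.2675]
J₁: ẑ×o_n = [1.3616, 0.7254, -0.0000], ω = ẑ
J2: z=[-0.5592, -0.8290, 0.0000] o=[0.5803, -0.3914, 0.0800] → [-0.9845, 0.6641, 0.6628, -0.5592, -0.8290, 0.0000]
J3: z=[0.1440, -0.0971, -0.9848] o=[0.6701, -0.4520, 0.0991] → [-1.0092, -0.2226, -0.1256, 0.1440, -0.0971, -0.9848]
J4: z=[-0.9694, -0.2138, -0.1206] o=[0.8173, -1.1713, 0.1915] → [-0.2530, 1.0542, 0.1648, -0.9694, -0.2138, -0.1206]
J5: z=[-0.9694, -0.2138, -0.1206] o=[0.8290, -1.4315, 0.5585] → [-0.1432, 0.6999, -0.0899, -0.9694, -0.2138, -0.1206]
V = J·q̇ = [-1.2299, -1.2127, 0.3991, 1.2770, -0.3670, -0.4874]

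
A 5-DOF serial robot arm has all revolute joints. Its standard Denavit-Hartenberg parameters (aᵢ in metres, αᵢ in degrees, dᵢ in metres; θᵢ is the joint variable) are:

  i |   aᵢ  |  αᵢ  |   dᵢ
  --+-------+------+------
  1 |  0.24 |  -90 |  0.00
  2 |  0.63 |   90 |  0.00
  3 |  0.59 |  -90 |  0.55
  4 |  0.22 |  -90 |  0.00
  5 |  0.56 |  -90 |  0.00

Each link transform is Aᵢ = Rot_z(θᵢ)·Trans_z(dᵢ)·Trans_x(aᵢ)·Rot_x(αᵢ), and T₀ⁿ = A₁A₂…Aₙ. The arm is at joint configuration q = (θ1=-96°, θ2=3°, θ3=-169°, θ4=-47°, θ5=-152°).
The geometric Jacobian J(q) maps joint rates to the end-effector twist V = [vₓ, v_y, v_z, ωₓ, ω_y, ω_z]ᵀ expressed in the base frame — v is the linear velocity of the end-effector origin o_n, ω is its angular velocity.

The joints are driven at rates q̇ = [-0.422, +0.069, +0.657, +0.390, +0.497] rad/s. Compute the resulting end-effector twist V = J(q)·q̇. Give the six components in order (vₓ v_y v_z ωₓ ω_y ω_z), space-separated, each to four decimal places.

o_n = [-0.3898, -0.5046, 0.3339]
J₁: ẑ×o_n = [0.5046, -0.3898, 0.0000], ω = ẑ
J2: z=[0.9945, -0.1045, 0.0000] o=[-0.0251, -0.2387, 0.0000] → [-0.0349, -0.3321, -0.3026, 0.9945, -0.1045, 0.0000]
J3: z=[-0.0055, -0.0520, 0.9986] o=[-0.0908, -0.8644, -0.0330] → [-0.3783, -0.2966, -0.0175, -0.0055, -0.0520, 0.9986]
J4: z=[-0.9962, -0.0869, -0.0100] o=[-0.1454, -0.3060, 0.5466] → [0.0165, -0.2094, 0.1766, -0.9962, -0.0869, -0.0100]
J5: z=[-0.0601, 0.7631, -0.6435] o=[-0.1593, -0.1651, 0.7150] → [-0.5093, 0.1254, 0.1963, -0.0601, 0.7631, -0.6435]
V = J·q̇ = [-0.7106, -0.0726, 0.1340, -0.3534, 0.3040, -0.0896]

-0.7106 -0.0726 0.1340 -0.3534 0.3040 -0.0896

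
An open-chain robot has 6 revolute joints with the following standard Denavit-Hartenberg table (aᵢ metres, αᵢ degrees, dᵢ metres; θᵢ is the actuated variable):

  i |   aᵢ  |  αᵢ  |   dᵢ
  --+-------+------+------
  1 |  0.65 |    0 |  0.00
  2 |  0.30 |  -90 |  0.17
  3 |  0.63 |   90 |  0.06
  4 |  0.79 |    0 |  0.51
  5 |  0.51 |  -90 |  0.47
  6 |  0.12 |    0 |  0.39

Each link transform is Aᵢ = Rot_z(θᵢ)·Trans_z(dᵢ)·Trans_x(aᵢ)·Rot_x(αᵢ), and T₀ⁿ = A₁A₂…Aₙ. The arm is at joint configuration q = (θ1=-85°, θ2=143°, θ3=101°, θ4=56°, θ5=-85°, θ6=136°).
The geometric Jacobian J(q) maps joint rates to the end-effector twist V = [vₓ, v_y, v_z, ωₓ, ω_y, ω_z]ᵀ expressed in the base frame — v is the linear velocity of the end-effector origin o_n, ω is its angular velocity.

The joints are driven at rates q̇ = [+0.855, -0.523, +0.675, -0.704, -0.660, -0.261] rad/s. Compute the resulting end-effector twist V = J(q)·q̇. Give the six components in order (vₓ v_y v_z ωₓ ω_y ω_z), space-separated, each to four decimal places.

0.3664 -1.7541 -1.0327 -1.0756 -0.8783 0.7165

o_n = [-0.2043, 0.5401, -1.6025]
J₁: ẑ×o_n = [-0.5401, -0.2043, 0.0000], ω = ẑ
J2: z=[0.0000, 0.0000, 1.0000] o=[0.0567, -0.6475, 0.0000] → [-1.1876, -0.2609, 0.0000, 0.0000, 0.0000, 1.0000]
J3: z=[-0.8480, 0.5299, 0.0000] o=[0.2156, -0.3931, 0.1700] → [-0.9393, -1.5032, -0.5689, -0.8480, 0.5299, 0.0000]
J4: z=[0.5202, 0.8325, -0.1908] o=[0.1010, -0.4633, -0.4484] → [-0.7693, 0.6586, 0.7761, 0.5202, 0.8325, -0.1908]
J5: z=[0.5202, 0.8325, -0.1908] o=[-0.2338, 0.2369, -0.9794] → [-0.4609, 0.3185, 0.1332, 0.5202, 0.8325, -0.1908]
J6: z=[-0.7907, 0.3850, -0.4759] o=[0.1753, 0.4249, -1.5069] → [0.0180, 0.1051, 0.0551, -0.7907, 0.3850, -0.4759]
V = J·q̇ = [0.3664, -1.7541, -1.0327, -1.0756, -0.8783, 0.7165]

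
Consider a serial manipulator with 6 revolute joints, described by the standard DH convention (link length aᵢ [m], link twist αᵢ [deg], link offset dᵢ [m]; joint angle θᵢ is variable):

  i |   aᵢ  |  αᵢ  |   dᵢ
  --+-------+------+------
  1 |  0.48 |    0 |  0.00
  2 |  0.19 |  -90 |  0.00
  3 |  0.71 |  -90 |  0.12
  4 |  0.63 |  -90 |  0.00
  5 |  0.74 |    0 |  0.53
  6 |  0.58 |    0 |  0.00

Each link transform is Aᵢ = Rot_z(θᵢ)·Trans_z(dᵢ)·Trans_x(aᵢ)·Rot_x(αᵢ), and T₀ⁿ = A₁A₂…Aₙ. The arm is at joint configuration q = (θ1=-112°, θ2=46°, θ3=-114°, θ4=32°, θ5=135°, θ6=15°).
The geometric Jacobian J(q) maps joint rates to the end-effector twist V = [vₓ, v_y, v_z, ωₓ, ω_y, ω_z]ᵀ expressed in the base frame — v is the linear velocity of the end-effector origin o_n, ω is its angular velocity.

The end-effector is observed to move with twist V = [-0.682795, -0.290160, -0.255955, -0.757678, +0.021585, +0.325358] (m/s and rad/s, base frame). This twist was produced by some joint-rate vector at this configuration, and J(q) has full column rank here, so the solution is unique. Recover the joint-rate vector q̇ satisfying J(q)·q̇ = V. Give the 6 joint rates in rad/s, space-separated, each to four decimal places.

-0.2800 0.8720 -0.5070 -0.4080 -0.2850 0.4930

o_n = [-0.5297, 0.0462, -0.2452]
J₁: ẑ×o_n = [-0.0462, -0.5297, 0.0000], ω = ẑ
J2: z=[0.0000, 0.0000, 1.0000] o=[-0.1798, -0.4450, 0.0000] → [-0.4912, -0.3499, 0.0000, 0.0000, 0.0000, 1.0000]
J3: z=[0.9135, 0.4067, 0.0000] o=[-0.1025, -0.6186, 0.0000] → [-0.0997, 0.2240, 0.7811, 0.9135, 0.4067, 0.0000]
J4: z=[0.3716, -0.8346, 0.4067] o=[-0.1104, -0.3060, 0.6486] → [0.6027, 0.1616, -0.2191, 0.3716, -0.8346, 0.4067]
J5: z=[-0.6871, -0.5418, -0.4841] o=[-0.5037, -0.2433, 1.1367] → [0.8889, -0.9369, -0.2129, -0.6871, -0.5418, -0.4841]
J6: z=[-0.6871, -0.5418, -0.4841] o=[-0.7356, -0.1458, 0.2619] → [0.3677, -0.4481, -0.0204, -0.6871, -0.5418, -0.4841]
q̇ = J⁺·V = [-0.2800, 0.8720, -0.5070, -0.4080, -0.2850, 0.4930]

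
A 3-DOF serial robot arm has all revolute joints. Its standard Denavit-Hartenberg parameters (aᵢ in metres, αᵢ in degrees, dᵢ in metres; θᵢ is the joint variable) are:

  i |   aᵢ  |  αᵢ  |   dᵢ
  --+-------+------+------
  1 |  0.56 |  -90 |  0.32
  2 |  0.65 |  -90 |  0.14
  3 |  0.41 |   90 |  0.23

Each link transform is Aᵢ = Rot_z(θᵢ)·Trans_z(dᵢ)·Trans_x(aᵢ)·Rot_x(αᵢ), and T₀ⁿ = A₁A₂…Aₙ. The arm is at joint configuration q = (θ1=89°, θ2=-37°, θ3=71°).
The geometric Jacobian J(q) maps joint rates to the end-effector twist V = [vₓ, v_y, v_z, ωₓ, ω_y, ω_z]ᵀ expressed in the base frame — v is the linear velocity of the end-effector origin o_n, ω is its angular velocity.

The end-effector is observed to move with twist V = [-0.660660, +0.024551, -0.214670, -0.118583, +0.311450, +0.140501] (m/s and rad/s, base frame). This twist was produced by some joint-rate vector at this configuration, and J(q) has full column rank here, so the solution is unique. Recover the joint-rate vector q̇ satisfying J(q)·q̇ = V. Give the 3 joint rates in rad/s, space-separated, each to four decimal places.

0.5510 0.1240 0.5140

o_n = [0.2707, 1.3196, 0.6078]
J₁: ẑ×o_n = [-1.3196, 0.2707, 0.0000], ω = ẑ
J2: z=[-0.9998, 0.0175, 0.0000] o=[0.0098, 0.5599, 0.3200] → [0.0050, 0.2878, -0.7641, -0.9998, 0.0175, 0.0000]
J3: z=[0.0105, 0.6017, -0.7986] o=[-0.1211, 1.0814, 0.7112] → [0.1281, -0.3119, -0.2333, 0.0105, 0.6017, -0.7986]
q̇ = J⁺·V = [0.5510, 0.1240, 0.5140]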